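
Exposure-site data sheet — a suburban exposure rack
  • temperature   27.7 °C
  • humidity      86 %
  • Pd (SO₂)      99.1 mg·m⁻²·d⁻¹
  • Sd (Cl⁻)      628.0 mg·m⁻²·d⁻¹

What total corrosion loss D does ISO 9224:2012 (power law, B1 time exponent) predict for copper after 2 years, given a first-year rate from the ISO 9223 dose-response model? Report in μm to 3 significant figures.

D(2) = 9.04 μm

copper: T>10 °C ⇒ hinge -0.080·(27.7−10) = -1.4160
  sulphur-dioxide contribution → 0.6791 μm/a
  chloride contribution → 5.014 μm/a
  ⇒ r_corr(copper) = 5.693 μm/a
ISO 9224: D(t) = r_corr · t^b with b = 0.667 (copper, B1)
  D(2) = 5.693 × 2^0.667 = 5.693 × 1.588 = 9.04 μm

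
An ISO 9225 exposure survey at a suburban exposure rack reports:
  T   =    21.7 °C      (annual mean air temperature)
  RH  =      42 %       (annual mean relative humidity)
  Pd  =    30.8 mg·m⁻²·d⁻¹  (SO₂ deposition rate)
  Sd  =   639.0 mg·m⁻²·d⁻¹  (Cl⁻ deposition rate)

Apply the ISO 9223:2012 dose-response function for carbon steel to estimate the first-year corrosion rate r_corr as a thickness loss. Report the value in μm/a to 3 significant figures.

carbon steel: temperature factor f = -0.054·(11.7) = -0.6318
  Pd branch = 1.77·Pd^0.52·e^(0.02·RH+f) = 12.96 μm/a
  Cl⁻ term: 0.102·639.0^0.62·exp(0.033·42+0.04·21.7) = 53.32
  r_corr = 12.96 + 53.32 = 66.28 μm/a

r_corr = 66.3 μm/a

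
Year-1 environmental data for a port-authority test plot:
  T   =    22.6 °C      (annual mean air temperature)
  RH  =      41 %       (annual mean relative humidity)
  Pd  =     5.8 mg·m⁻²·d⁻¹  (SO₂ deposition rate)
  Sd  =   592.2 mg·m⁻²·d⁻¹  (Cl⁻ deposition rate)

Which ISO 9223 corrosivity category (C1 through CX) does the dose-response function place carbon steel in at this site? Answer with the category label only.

C4

carbon steel: temperature factor f = -0.054·(12.6) = -0.6804
  Pd branch = 1.77·Pd^0.52·e^(0.02·RH+f) = 5.077 μm/a
  Sd branch = 0.102·Sd^0.62·e^(0.033·RH+0.04·T) = 51.02 μm/a
  r_corr = 5.077 + 51.02 = 56.1 μm/a
56.1 μm/a falls in (50, 80] for carbon steel → category C4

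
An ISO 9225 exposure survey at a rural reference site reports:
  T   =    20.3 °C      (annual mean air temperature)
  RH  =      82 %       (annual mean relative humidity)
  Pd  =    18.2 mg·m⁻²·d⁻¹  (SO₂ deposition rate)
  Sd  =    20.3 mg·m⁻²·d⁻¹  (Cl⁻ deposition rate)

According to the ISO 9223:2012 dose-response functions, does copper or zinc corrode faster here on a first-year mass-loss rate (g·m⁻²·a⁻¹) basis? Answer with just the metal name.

copper

copper: T>10 °C ⇒ hinge -0.080·(20.3−10) = -0.8240
  Pd branch = 0.0053·Pd^0.26·e^(0.059·RH+f) = 0.624 μm/a
  Sd branch = 0.01025·Sd^0.27·e^(0.036·RH+0.049·T) = 1.196 μm/a
  sum: 0.624 + 1.196 → r_corr = 1.82 μm/a
  mass loss = 1.82 μm/a × 8.96 g/cm³ = 16.31 g·m⁻²·a⁻¹
zinc: temperature factor f = -0.071·(10.3) = -0.7313
  SO₂ term: 0.0129·18.2^0.44·exp(0.046·82-0.7313) = 0.9673
  Cl⁻ term: 0.0175·20.3^0.57·exp(0.008·82+0.085·20.3) = 1.053
  sum: 0.9673 + 1.053 → r_corr = 2.021 μm/a
  mass loss = 2.021 μm/a × 7.14 g/cm³ = 14.43 g·m⁻²·a⁻¹
Ordering by g·m⁻²·a⁻¹: copper (16.3) > zinc (14.4)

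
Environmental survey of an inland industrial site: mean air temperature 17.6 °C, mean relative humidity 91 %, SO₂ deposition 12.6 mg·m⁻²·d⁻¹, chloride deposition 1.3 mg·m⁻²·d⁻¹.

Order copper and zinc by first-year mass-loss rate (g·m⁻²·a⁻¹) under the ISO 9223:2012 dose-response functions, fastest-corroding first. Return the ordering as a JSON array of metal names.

["copper", "zinc"]

copper: temperature factor f = -0.080·(7.6) = -0.6080
  Pd branch = 0.0053·Pd^0.26·e^(0.059·RH+f) = 1.197 μm/a
  Sd branch = 0.01025·Sd^0.27·e^(0.036·RH+0.049·T) = 0.6899 μm/a
  r_corr = 1.197 + 0.6899 = 1.887 μm/a
  mass loss = 1.887 μm/a × 8.96 g/cm³ = 16.91 g·m⁻²·a⁻¹
zinc: T>10 °C ⇒ hinge -0.071·(17.6−10) = -0.5396
  SO₂ term: 0.0129·12.6^0.44·exp(0.046·91-0.5396) = 1.508
  Sd branch = 0.0175·Sd^0.57·e^(0.008·RH+0.085·T) = 0.1879 μm/a
  r_corr = 1.508 + 0.1879 = 1.696 μm/a
  mass loss = 1.696 μm/a × 7.14 g/cm³ = 12.11 g·m⁻²·a⁻¹
Ordering by g·m⁻²·a⁻¹: copper (16.9) > zinc (12.1)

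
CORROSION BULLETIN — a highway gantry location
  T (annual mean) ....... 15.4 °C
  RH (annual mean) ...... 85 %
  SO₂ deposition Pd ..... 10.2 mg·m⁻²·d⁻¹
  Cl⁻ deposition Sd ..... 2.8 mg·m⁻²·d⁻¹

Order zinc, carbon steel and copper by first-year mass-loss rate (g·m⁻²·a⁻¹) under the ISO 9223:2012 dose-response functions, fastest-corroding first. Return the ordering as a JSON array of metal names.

zinc: temperature factor f = -0.071·(5.4) = -0.3834
  Pd branch = 0.0129·Pd^0.44·e^(0.046·RH+f) = 1.219 μm/a
  Sd branch = 0.0175·Sd^0.57·e^(0.008·RH+0.085·T) = 0.23 μm/a
  sum: 1.219 + 0.23 → r_corr = 1.449 μm/a
  mass loss = 1.449 μm/a × 7.14 g/cm³ = 10.34 g·m⁻²·a⁻¹
carbon steel: temperature factor f = -0.054·(5.4) = -0.2916
  SO₂ term: 1.77·10.2^0.52·exp(0.02·85-0.2916) = 24.22
  Sd branch = 0.102·Sd^0.62·e^(0.033·RH+0.04·T) = 5.91 μm/a
  sum: 24.22 + 5.91 → r_corr = 30.13 μm/a
  mass loss = 30.13 μm/a × 7.85 g/cm³ = 236.5 g·m⁻²·a⁻¹
copper: f(T) = -0.080·(T−10) [T>10 °C] = -0.4320
  Pd branch = 0.0053·Pd^0.26·e^(0.059·RH+f) = 0.9482 μm/a
  Sd branch = 0.01025·Sd^0.27·e^(0.036·RH+0.049·T) = 0.6139 μm/a
  r_corr = 0.9482 + 0.6139 = 1.562 μm/a
  mass loss = 1.562 μm/a × 8.96 g/cm³ = 14 g·m⁻²·a⁻¹
Ordering by g·m⁻²·a⁻¹: carbon steel (236) > copper (14) > zinc (10.3)

["carbon steel", "copper", "zinc"]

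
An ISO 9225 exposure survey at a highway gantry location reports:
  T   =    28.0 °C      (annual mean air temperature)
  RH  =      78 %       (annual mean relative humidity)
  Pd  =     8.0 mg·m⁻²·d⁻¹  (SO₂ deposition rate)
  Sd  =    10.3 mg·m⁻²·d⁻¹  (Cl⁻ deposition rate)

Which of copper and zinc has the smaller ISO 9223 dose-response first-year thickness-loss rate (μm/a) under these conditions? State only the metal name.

copper: T>10 °C ⇒ hinge -0.080·(28.0−10) = -1.4400
  SO₂ term: 0.0053·8.0^0.26·exp(0.059·78-1.4400) = 0.2149
  Sd branch = 0.01025·Sd^0.27·e^(0.036·RH+0.049·T) = 1.258 μm/a
  sum: 0.2149 + 1.258 → r_corr = 1.473 μm/a
zinc: f(T) = -0.071·(T−10) [T>10 °C] = -1.2780
  SO₂ term: 0.0129·8.0^0.44·exp(0.046·78-1.2780) = 0.3245
  Sd branch = 0.0175·Sd^0.57·e^(0.008·RH+0.085·T) = 1.333 μm/a
  r_corr = 0.3245 + 1.333 = 1.658 μm/a
Ordering by μm/a: zinc (1.66) > copper (1.47)

copper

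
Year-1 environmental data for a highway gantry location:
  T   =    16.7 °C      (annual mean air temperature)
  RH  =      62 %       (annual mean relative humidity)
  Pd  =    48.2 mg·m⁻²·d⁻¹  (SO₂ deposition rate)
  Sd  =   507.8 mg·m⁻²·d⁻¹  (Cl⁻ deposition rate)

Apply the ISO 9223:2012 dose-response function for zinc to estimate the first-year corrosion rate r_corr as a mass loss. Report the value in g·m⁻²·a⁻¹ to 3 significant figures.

zinc: temperature factor f = -0.071·(6.7) = -0.4757
  Pd branch = 0.0129·Pd^0.44·e^(0.046·RH+f) = 0.7641 μm/a
  Cl⁻ term: 0.0175·507.8^0.57·exp(0.008·62+0.085·16.7) = 4.142
  r_corr = 0.7641 + 4.142 = 4.906 μm/a
Convert to mass loss: 4.906 μm/a × 7.14 g/cm³ = 35.03 g·m⁻²·a⁻¹

r_corr = 35.0 g·m⁻²·a⁻¹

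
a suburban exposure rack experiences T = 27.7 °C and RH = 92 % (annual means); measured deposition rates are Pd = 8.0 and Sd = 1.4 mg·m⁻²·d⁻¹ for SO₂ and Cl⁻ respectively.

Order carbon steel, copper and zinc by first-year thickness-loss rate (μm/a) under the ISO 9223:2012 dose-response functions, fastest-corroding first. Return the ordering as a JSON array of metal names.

carbon steel: f(T) = -0.054·(T−10) [T>10 °C] = -0.9558
  SO₂ term: 1.77·8.0^0.52·exp(0.02·92-0.9558) = 12.64
  Cl⁻ term: 0.102·1.4^0.62·exp(0.033·92+0.04·27.7) = 7.923
  r_corr = 12.64 + 7.923 = 20.56 μm/a
copper: temperature factor f = -0.080·(17.7) = -1.4160
  SO₂ term: 0.0053·8.0^0.26·exp(0.059·92-1.4160) = 0.5029
  Cl⁻ term: 0.01025·1.4^0.27·exp(0.036·92+0.049·27.7) = 1.197
  sum: 0.5029 + 1.197 → r_corr = 1.7 μm/a
zinc: f(T) = -0.071·(T−10) [T>10 °C] = -1.2567
  Pd branch = 0.0129·Pd^0.44·e^(0.046·RH+f) = 0.6311 μm/a
  Cl⁻ term: 0.0175·1.4^0.57·exp(0.008·92+0.085·27.7) = 0.4661
  sum: 0.6311 + 0.4661 → r_corr = 1.097 μm/a
Ordering by μm/a: carbon steel (20.6) > copper (1.7) > zinc (1.1)

["carbon steel", "copper", "zinc"]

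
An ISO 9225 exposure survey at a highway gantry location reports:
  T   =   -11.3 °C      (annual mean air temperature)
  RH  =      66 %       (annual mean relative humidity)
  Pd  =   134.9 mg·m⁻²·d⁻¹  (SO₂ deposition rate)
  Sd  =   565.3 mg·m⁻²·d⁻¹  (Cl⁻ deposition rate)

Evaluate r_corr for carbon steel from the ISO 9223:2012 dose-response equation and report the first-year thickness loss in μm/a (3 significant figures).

carbon steel: f(T) = +0.150·(T−10) [T≤10 °C] = -3.1950
  sulphur-dioxide contribution → 3.478 μm/a
  chloride contribution → 29.15 μm/a
  total first-year rate 32.63 μm/a

r_corr = 32.6 μm/a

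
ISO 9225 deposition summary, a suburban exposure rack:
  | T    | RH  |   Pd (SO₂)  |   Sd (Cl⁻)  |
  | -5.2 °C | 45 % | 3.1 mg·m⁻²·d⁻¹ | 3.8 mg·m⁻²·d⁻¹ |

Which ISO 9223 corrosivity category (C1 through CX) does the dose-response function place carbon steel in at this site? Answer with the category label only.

C2

carbon steel: f(T) = +0.150·(T−10) [T≤10 °C] = -2.2800
  Pd branch = 1.77·Pd^0.52·e^(0.02·RH+f) = 0.802 μm/a
  Sd branch = 0.102·Sd^0.62·e^(0.033·RH+0.04·T) = 0.8369 μm/a
  r_corr = 0.802 + 0.8369 = 1.639 μm/a
Category bounds: 1.3…25 μm/a bracket r_corr ⇒ C2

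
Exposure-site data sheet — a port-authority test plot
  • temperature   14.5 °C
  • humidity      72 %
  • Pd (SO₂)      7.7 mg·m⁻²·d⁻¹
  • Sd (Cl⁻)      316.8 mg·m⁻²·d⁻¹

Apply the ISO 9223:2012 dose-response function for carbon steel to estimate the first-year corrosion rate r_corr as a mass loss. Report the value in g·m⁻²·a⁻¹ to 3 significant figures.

r_corr = 680 g·m⁻²·a⁻¹

carbon steel: f(T) = -0.054·(T−10) [T>10 °C] = -0.2430
  Pd branch = 1.77·Pd^0.52·e^(0.02·RH+f) = 16.94 μm/a
  Sd branch = 0.102·Sd^0.62·e^(0.033·RH+0.04·T) = 69.64 μm/a
  sum: 16.94 + 69.64 → r_corr = 86.58 μm/a
Convert to mass loss: 86.58 μm/a × 7.85 g/cm³ = 679.6 g·m⁻²·a⁻¹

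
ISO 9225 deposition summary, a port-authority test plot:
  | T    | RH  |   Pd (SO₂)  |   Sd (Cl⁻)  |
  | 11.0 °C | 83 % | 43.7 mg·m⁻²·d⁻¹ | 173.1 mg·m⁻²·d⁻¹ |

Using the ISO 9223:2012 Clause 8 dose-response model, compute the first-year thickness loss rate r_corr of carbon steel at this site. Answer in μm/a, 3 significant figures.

carbon steel: temperature factor f = -0.054·(1.0) = -0.0540
  sulphur-dioxide contribution → 62.88 μm/a
  chloride contribution → 59.84 μm/a
  ⇒ r_corr(carbon steel) = 122.7 μm/a

r_corr = 123 μm/a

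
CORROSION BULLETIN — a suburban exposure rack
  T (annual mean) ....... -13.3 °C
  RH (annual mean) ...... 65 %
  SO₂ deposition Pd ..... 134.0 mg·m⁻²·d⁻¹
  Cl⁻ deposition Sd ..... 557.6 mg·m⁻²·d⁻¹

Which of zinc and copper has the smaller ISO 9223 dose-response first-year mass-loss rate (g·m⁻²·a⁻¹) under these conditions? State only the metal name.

zinc: f(T) = +0.038·(T−10) [T≤10 °C] = -0.8854
  sulphur-dioxide contribution → 0.9131 μm/a
  chloride contribution → 0.3494 μm/a
  total first-year rate 1.263 μm/a
  mass loss = 1.263 μm/a × 7.14 g/cm³ = 9.014 g·m⁻²·a⁻¹
copper: T≤10 °C ⇒ hinge +0.126·(-13.3−10) = -2.9358
  sulphur-dioxide contribution → 0.04654 μm/a
  chloride contribution → 0.3058 μm/a
  ⇒ r_corr(copper) = 0.3524 μm/a
  mass loss = 0.3524 μm/a × 8.96 g/cm³ = 3.157 g·m⁻²·a⁻¹
Ordering by g·m⁻²·a⁻¹: zinc (9.01) > copper (3.16)

copper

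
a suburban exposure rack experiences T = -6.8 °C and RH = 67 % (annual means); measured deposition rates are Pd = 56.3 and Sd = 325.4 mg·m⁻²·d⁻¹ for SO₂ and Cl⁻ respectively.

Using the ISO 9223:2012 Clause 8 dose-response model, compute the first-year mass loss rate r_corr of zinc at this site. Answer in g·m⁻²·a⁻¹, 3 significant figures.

r_corr = 9.49 g·m⁻²·a⁻¹

zinc: f(T) = +0.038·(T−10) [T≤10 °C] = -0.6384
  Pd branch = 0.0129·Pd^0.44·e^(0.046·RH+f) = 0.8751 μm/a
  Cl⁻ term: 0.0175·325.4^0.57·exp(0.008·67+0.085·-6.8) = 0.4538
  r_corr = 0.8751 + 0.4538 = 1.329 μm/a
Convert to mass loss: 1.329 μm/a × 7.14 g/cm³ = 9.488 g·m⁻²·a⁻¹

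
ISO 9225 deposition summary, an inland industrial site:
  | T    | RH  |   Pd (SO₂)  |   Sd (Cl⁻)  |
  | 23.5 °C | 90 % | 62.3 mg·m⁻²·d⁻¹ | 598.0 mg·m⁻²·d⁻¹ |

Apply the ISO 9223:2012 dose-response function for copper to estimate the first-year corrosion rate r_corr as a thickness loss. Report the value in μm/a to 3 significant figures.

r_corr = 5.72 μm/a

copper: T>10 °C ⇒ hinge -0.080·(23.5−10) = -1.0800
  Pd branch = 0.0053·Pd^0.26·e^(0.059·RH+f) = 1.066 μm/a
  Cl⁻ term: 0.01025·598.0^0.27·exp(0.036·90+0.049·23.5) = 4.652
  sum: 1.066 + 4.652 → r_corr = 5.718 μm/a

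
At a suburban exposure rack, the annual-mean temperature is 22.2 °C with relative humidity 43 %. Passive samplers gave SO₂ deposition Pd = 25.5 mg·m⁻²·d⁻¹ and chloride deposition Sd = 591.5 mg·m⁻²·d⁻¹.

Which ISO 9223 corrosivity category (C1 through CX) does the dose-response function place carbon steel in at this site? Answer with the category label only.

carbon steel: f(T) = -0.054·(T−10) [T>10 °C] = -0.6588
  Pd branch = 1.77·Pd^0.52·e^(0.02·RH+f) = 11.66 μm/a
  Cl⁻ term: 0.102·591.5^0.62·exp(0.033·43+0.04·22.2) = 53.6
  sum: 11.66 + 53.6 → r_corr = 65.26 μm/a
Category bounds: 50…80 μm/a bracket r_corr ⇒ C4

C4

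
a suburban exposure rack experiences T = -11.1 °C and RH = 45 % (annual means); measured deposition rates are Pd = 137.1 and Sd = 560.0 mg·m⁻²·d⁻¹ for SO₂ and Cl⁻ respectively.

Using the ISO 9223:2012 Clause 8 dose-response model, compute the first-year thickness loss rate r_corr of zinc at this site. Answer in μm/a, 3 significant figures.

zinc: temperature factor f = +0.038·(-21.1) = -0.8018
  sulphur-dioxide contribution → 0.3996 μm/a
  chloride contribution → 0.3598 μm/a
  total first-year rate 0.7595 μm/a

r_corr = 0.759 μm/a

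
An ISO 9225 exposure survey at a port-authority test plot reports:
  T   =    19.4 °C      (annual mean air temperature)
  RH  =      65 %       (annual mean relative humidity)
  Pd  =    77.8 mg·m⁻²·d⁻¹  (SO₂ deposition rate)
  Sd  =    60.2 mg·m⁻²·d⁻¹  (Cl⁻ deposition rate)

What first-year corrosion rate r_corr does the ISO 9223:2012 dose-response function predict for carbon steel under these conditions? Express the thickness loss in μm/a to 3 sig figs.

r_corr = 61.6 μm/a

carbon steel: f(T) = -0.054·(T−10) [T>10 °C] = -0.5076
  Pd branch = 1.77·Pd^0.52·e^(0.02·RH+f) = 37.62 μm/a
  Sd branch = 0.102·Sd^0.62·e^(0.033·RH+0.04·T) = 24.02 μm/a
  r_corr = 37.62 + 24.02 = 61.64 μm/a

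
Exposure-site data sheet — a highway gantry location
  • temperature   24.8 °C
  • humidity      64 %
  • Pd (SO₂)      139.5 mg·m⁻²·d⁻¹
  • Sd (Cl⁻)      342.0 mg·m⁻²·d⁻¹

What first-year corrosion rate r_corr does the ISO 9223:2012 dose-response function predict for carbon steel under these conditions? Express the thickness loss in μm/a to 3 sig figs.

r_corr = 122 μm/a

carbon steel: f(T) = -0.054·(T−10) [T>10 °C] = -0.7992
  sulphur-dioxide contribution → 37.32 μm/a
  chloride contribution → 84.67 μm/a
  total first-year rate 122 μm/a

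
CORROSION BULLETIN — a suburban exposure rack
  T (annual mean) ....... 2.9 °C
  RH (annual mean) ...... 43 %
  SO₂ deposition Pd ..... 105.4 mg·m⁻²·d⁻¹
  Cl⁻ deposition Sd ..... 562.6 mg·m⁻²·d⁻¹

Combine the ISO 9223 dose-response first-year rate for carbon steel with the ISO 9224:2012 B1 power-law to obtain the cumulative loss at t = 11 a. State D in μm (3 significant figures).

D(11) = 141 μm

carbon steel: T≤10 °C ⇒ hinge +0.150·(2.9−10) = -1.0650
  SO₂ term: 1.77·105.4^0.52·exp(0.02·43-1.0650) = 16.25
  Cl⁻ term: 0.102·562.6^0.62·exp(0.033·43+0.04·2.9) = 24.01
  sum: 16.25 + 24.01 → r_corr = 40.26 μm/a
Power-law: D(11) = r_corr · 11^0.523
  D(11) = 40.26 × 11^0.523 = 40.26 × 3.505 = 141.1 μm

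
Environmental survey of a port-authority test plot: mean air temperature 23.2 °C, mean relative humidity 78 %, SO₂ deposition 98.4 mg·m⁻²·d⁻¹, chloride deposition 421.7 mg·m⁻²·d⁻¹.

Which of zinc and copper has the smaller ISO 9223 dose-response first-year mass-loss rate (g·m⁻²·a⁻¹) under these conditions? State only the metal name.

zinc: f(T) = -0.071·(T−10) [T>10 °C] = -0.9372
  Pd branch = 0.0129·Pd^0.44·e^(0.046·RH+f) = 1.376 μm/a
  Sd branch = 0.0175·Sd^0.57·e^(0.008·RH+0.085·T) = 7.357 μm/a
  r_corr = 1.376 + 7.357 = 8.734 μm/a
  mass loss = 8.734 μm/a × 7.14 g/cm³ = 62.36 g·m⁻²·a⁻¹
copper: f(T) = -0.080·(T−10) [T>10 °C] = -1.0560
  SO₂ term: 0.0053·98.4^0.26·exp(0.059·78-1.0560) = 0.606
  Sd branch = 0.01025·Sd^0.27·e^(0.036·RH+0.049·T) = 2.708 μm/a
  sum: 0.606 + 2.708 → r_corr = 3.314 μm/a
  mass loss = 3.314 μm/a × 8.96 g/cm³ = 29.7 g·m⁻²·a⁻¹
Ordering by g·m⁻²·a⁻¹: zinc (62.4) > copper (29.7)

copper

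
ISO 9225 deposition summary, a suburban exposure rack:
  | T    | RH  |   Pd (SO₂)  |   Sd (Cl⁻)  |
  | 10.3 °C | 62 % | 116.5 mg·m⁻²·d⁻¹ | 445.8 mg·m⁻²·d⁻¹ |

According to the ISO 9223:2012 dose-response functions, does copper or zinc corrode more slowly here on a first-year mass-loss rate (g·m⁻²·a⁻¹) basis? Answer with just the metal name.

copper: T>10 °C ⇒ hinge -0.080·(10.3−10) = -0.0240
  SO₂ term: 0.0053·116.5^0.26·exp(0.059·62-0.0240) = 0.6914
  Sd branch = 0.01025·Sd^0.27·e^(0.036·RH+0.049·T) = 0.8213 μm/a
  r_corr = 0.6914 + 0.8213 = 1.513 μm/a
  mass loss = 1.513 μm/a × 8.96 g/cm³ = 13.55 g·m⁻²·a⁻¹
zinc: f(T) = -0.071·(T−10) [T>10 °C] = -0.0213
  SO₂ term: 0.0129·116.5^0.44·exp(0.046·62-0.0213) = 1.775
  Cl⁻ term: 0.0175·445.8^0.57·exp(0.008·62+0.085·10.3) = 2.232
  sum: 1.775 + 2.232 → r_corr = 4.007 μm/a
  mass loss = 4.007 μm/a × 7.14 g/cm³ = 28.61 g·m⁻²·a⁻¹
Ordering by g·m⁻²·a⁻¹: zinc (28.6) > copper (13.6)

copper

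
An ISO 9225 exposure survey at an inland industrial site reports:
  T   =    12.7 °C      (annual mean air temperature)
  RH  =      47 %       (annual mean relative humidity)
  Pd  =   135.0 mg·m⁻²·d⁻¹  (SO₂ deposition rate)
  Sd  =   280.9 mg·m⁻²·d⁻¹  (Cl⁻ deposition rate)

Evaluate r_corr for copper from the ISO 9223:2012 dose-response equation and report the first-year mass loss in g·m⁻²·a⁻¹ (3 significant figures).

copper: T>10 °C ⇒ hinge -0.080·(12.7−10) = -0.2160
  Pd branch = 0.0053·Pd^0.26·e^(0.059·RH+f) = 0.2447 μm/a
  Sd branch = 0.01025·Sd^0.27·e^(0.036·RH+0.049·T) = 0.4752 μm/a
  sum: 0.2447 + 0.4752 → r_corr = 0.72 μm/a
Convert to mass loss: 0.72 μm/a × 8.96 g/cm³ = 6.451 g·m⁻²·a⁻¹

r_corr = 6.45 g·m⁻²·a⁻¹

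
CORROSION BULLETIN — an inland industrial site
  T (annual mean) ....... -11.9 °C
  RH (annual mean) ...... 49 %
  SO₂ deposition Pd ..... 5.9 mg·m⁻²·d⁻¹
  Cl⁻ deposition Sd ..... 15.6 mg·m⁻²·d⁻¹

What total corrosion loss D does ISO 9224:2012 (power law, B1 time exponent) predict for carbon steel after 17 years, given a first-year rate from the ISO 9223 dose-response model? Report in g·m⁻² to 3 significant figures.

carbon steel: f(T) = +0.150·(T−10) [T≤10 °C] = -3.2850
  sulphur-dioxide contribution → 0.4444 μm/a
  chloride contribution → 1.753 μm/a
  ⇒ r_corr(carbon steel) = 2.198 μm/a
ISO 9224: D(t) = r_corr · t^b with b = 0.523 (carbon steel, B1)
  D(17) = 2.198 × 17^0.523 = 2.198 × 4.401 = 9.672 μm
  Mass loss = 9.672 μm × 7.85 g/cm³ = 75.92 g·m⁻²

D(17) = 75.9 g·m⁻²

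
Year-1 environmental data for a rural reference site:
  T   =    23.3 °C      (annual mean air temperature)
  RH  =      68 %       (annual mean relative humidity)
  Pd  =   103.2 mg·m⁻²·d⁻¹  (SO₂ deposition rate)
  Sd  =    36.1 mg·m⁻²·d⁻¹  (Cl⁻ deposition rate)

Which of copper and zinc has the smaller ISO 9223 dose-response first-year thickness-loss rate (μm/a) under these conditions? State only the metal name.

copper

copper: T>10 °C ⇒ hinge -0.080·(23.3−10) = -1.0640
  sulphur-dioxide contribution → 0.3374 μm/a
  chloride contribution → 0.9778 μm/a
  ⇒ r_corr(copper) = 1.315 μm/a
zinc: T>10 °C ⇒ hinge -0.071·(23.3−10) = -0.9443
  sulphur-dioxide contribution → 0.881 μm/a
  chloride contribution → 1.687 μm/a
  total first-year rate 2.568 μm/a
Ordering by μm/a: zinc (2.57) > copper (1.32)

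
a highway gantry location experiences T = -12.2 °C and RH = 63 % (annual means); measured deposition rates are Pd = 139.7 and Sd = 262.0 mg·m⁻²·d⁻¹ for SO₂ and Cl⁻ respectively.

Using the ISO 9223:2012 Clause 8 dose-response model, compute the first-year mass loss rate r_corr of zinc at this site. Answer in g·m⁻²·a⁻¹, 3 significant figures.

zinc: temperature factor f = +0.038·(-22.2) = -0.8436
  sulphur-dioxide contribution → 0.8845 μm/a
  chloride contribution → 0.2455 μm/a
  ⇒ r_corr(zinc) = 1.13 μm/a
Convert to mass loss: 1.13 μm/a × 7.14 g/cm³ = 8.068 g·m⁻²·a⁻¹

r_corr = 8.07 g·m⁻²·a⁻¹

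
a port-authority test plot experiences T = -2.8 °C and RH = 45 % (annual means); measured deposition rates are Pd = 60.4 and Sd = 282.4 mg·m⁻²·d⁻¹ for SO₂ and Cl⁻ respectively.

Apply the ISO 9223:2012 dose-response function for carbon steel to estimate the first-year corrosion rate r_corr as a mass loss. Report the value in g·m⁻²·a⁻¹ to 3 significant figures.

carbon steel: temperature factor f = +0.150·(-12.8) = -1.9200
  Pd branch = 1.77·Pd^0.52·e^(0.02·RH+f) = 5.384 μm/a
  Sd branch = 0.102·Sd^0.62·e^(0.033·RH+0.04·T) = 13.32 μm/a
  r_corr = 5.384 + 13.32 = 18.7 μm/a
Convert to mass loss: 18.7 μm/a × 7.85 g/cm³ = 146.8 g·m⁻²·a⁻¹

r_corr = 147 g·m⁻²·a⁻¹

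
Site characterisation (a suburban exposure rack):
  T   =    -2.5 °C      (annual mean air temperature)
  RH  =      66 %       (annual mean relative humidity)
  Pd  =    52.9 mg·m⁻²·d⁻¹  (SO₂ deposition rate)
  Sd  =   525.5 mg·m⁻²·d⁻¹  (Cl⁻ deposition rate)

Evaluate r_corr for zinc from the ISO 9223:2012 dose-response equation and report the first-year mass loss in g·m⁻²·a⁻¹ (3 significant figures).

zinc: f(T) = +0.038·(T−10) [T≤10 °C] = -0.4750
  SO₂ term: 0.0129·52.9^0.44·exp(0.046·66-0.4750) = 0.9575
  Sd branch = 0.0175·Sd^0.57·e^(0.008·RH+0.085·T) = 0.8527 μm/a
  r_corr = 0.9575 + 0.8527 = 1.81 μm/a
Convert to mass loss: 1.81 μm/a × 7.14 g/cm³ = 12.92 g·m⁻²·a⁻¹

r_corr = 12.9 g·m⁻²·a⁻¹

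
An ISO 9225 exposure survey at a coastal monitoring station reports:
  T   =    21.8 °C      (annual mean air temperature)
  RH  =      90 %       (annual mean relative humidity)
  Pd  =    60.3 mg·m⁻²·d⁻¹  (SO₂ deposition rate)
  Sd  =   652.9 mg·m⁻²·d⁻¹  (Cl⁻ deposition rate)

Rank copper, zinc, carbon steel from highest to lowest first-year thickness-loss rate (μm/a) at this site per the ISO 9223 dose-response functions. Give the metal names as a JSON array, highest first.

copper: f(T) = -0.080·(T−10) [T>10 °C] = -0.9440
  SO₂ term: 0.0053·60.3^0.26·exp(0.059·90-0.9440) = 1.211
  Sd branch = 0.01025·Sd^0.27·e^(0.036·RH+0.049·T) = 4.383 μm/a
  sum: 1.211 + 4.383 → r_corr = 5.594 μm/a
zinc: f(T) = -0.071·(T−10) [T>10 °C] = -0.8378
  SO₂ term: 0.0129·60.3^0.44·exp(0.046·90-0.8378) = 2.128
  Cl⁻ term: 0.0175·652.9^0.57·exp(0.008·90+0.085·21.8) = 9.224
  sum: 2.128 + 9.224 → r_corr = 11.35 μm/a
carbon steel: f(T) = -0.054·(T−10) [T>10 °C] = -0.6372
  SO₂ term: 1.77·60.3^0.52·exp(0.02·90-0.6372) = 47.72
  Cl⁻ term: 0.102·652.9^0.62·exp(0.033·90+0.04·21.8) = 264.5
  r_corr = 47.72 + 264.5 = 312.2 μm/a
Ordering by μm/a: carbon steel (312) > zinc (11.4) > copper (5.59)

["carbon steel", "zinc", "copper"]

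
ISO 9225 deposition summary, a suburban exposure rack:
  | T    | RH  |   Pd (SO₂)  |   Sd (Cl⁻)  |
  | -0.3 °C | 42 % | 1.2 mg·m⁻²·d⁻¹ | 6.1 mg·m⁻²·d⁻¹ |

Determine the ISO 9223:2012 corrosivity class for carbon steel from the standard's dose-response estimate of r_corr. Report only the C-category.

C2

carbon steel: temperature factor f = +0.150·(-10.3) = -1.5450
  sulphur-dioxide contribution → 0.9615 μm/a
  chloride contribution → 1.237 μm/a
  ⇒ r_corr(carbon steel) = 2.198 μm/a
2.2 μm/a falls in (1.3, 25] for carbon steel → category C2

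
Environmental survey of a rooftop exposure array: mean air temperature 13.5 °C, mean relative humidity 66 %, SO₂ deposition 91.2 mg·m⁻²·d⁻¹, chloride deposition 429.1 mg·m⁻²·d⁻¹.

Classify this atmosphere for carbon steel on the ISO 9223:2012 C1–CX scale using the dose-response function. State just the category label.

C5

carbon steel: temperature factor f = -0.054·(3.5) = -0.1890
  Pd branch = 1.77·Pd^0.52·e^(0.02·RH+f) = 57.33 μm/a
  Sd branch = 0.102·Sd^0.62·e^(0.033·RH+0.04·T) = 66.25 μm/a
  r_corr = 57.33 + 66.25 = 123.6 μm/a
124 μm/a falls in (80, 200] for carbon steel → category C5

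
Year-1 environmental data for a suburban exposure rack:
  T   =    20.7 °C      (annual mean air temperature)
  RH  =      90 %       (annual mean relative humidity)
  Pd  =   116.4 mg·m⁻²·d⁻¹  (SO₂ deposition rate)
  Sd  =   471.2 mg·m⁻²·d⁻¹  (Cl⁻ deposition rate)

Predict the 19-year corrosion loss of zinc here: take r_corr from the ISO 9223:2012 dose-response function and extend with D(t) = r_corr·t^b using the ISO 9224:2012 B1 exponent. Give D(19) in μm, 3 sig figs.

D(19) = 110 μm

zinc: T>10 °C ⇒ hinge -0.071·(20.7−10) = -0.7597
  Pd branch = 0.0129·Pd^0.44·e^(0.046·RH+f) = 3.074 μm/a
  Cl⁻ term: 0.0175·471.2^0.57·exp(0.008·90+0.085·20.7) = 6.976
  sum: 3.074 + 6.976 → r_corr = 10.05 μm/a
Power-law: D(19) = r_corr · 19^0.813
  D(19) = 10.05 × 19^0.813 = 10.05 × 10.96 = 110.1 μm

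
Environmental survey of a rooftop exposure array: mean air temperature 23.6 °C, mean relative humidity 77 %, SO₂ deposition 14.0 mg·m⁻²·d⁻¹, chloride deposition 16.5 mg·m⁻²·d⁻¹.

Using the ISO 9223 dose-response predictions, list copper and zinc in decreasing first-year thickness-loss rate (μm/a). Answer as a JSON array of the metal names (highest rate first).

copper: T>10 °C ⇒ hinge -0.080·(23.6−10) = -1.0880
  SO₂ term: 0.0053·14.0^0.26·exp(0.059·77-1.0880) = 0.3332
  Cl⁻ term: 0.01025·16.5^0.27·exp(0.036·77+0.049·23.6) = 1.111
  r_corr = 0.3332 + 1.111 = 1.444 μm/a
zinc: f(T) = -0.071·(T−10) [T>10 °C] = -0.9656
  Pd branch = 0.0129·Pd^0.44·e^(0.046·RH+f) = 0.5418 μm/a
  Cl⁻ term: 0.0175·16.5^0.57·exp(0.008·77+0.085·23.6) = 1.19
  r_corr = 0.5418 + 1.19 = 1.732 μm/a
Ordering by μm/a: zinc (1.73) > copper (1.44)

["zinc", "copper"]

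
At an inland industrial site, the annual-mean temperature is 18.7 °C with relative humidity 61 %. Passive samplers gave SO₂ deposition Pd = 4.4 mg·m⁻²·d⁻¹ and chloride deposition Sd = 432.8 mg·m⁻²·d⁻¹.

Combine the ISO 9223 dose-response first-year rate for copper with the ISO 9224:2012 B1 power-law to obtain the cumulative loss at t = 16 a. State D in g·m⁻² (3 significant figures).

copper: f(T) = -0.080·(T−10) [T>10 °C] = -0.6960
  SO₂ term: 0.0053·4.4^0.26·exp(0.059·61-0.6960) = 0.142
  Cl⁻ term: 0.01025·432.8^0.27·exp(0.036·61+0.049·18.7) = 1.186
  r_corr = 0.142 + 1.186 = 1.328 μm/a
Long-term exponent b (ISO 9224 Table 2, B1) = 0.667
  D(16) = 1.328 × 16^0.667 = 1.328 × 6.355 = 8.442 μm
  Mass loss = 8.442 μm × 8.96 g/cm³ = 75.64 g·m⁻²

D(16) = 75.6 g·m⁻²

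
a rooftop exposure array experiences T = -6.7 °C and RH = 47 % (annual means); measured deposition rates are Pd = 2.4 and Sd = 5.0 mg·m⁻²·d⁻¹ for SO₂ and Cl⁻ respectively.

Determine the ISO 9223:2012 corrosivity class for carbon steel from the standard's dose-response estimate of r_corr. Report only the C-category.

C2

carbon steel: f(T) = +0.150·(T−10) [T≤10 °C] = -2.5050
  SO₂ term: 1.77·2.4^0.52·exp(0.02·47-2.5050) = 0.5835
  Sd branch = 0.102·Sd^0.62·e^(0.033·RH+0.04·T) = 0.9981 μm/a
  sum: 0.5835 + 0.9981 → r_corr = 1.582 μm/a
Category bounds: 1.3…25 μm/a bracket r_corr ⇒ C2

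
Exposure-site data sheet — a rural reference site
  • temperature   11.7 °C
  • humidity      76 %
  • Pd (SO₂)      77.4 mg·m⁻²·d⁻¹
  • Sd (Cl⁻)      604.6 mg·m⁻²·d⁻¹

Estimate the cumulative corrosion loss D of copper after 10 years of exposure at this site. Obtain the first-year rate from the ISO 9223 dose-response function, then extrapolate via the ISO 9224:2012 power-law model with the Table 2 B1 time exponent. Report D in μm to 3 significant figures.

copper: temperature factor f = -0.080·(1.7) = -0.1360
  SO₂ term: 0.0053·77.4^0.26·exp(0.059·76-0.1360) = 1.27
  Cl⁻ term: 0.01025·604.6^0.27·exp(0.036·76+0.049·11.7) = 1.581
  sum: 1.27 + 1.581 → r_corr = 2.851 μm/a
Long-term exponent b (ISO 9224 Table 2, B1) = 0.667
  D(10) = 2.851 × 10^0.667 = 2.851 × 4.645 = 13.24 μm

D(10) = 13.2 μm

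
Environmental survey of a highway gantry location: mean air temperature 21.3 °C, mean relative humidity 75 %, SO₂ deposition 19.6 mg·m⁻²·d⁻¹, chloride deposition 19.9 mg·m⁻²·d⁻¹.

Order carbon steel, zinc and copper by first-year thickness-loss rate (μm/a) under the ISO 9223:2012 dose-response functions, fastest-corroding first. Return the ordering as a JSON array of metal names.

["carbon steel", "zinc", "copper"]

carbon steel: T>10 °C ⇒ hinge -0.054·(21.3−10) = -0.6102
  sulphur-dioxide contribution → 20.25 μm/a
  chloride contribution → 18.15 μm/a
  total first-year rate 38.39 μm/a
zinc: T>10 °C ⇒ hinge -0.071·(21.3−10) = -0.8023
  sulphur-dioxide contribution → 0.6746 μm/a
  chloride contribution → 1.072 μm/a
  ⇒ r_corr(zinc) = 1.747 μm/a
copper: T>10 °C ⇒ hinge -0.080·(21.3−10) = -0.9040
  sulphur-dioxide contribution → 0.3885 μm/a
  chloride contribution → 0.9711 μm/a
  ⇒ r_corr(copper) = 1.36 μm/a
Ordering by μm/a: carbon steel (38.4) > zinc (1.75) > copper (1.36)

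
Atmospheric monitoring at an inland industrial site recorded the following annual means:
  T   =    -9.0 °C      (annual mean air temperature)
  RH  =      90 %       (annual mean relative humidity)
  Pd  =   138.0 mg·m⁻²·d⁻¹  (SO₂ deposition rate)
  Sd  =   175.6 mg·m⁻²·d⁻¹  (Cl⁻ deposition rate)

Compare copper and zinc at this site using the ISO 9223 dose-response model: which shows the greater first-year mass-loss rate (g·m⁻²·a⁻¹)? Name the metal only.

copper: temperature factor f = +0.126·(-19.0) = -2.3940
  Pd branch = 0.0053·Pd^0.26·e^(0.059·RH+f) = 0.3524 μm/a
  Cl⁻ term: 0.01025·175.6^0.27·exp(0.036·90+0.049·-9.0) = 0.6797
  r_corr = 0.3524 + 0.6797 = 1.032 μm/a
  mass loss = 1.032 μm/a × 8.96 g/cm³ = 9.248 g·m⁻²·a⁻¹
zinc: temperature factor f = +0.038·(-19.0) = -0.7220
  SO₂ term: 0.0129·138.0^0.44·exp(0.046·90-0.7220) = 3.44
  Sd branch = 0.0175·Sd^0.57·e^(0.008·RH+0.085·T) = 0.3183 μm/a
  r_corr = 3.44 + 0.3183 = 3.758 μm/a
  mass loss = 3.758 μm/a × 7.14 g/cm³ = 26.83 g·m⁻²·a⁻¹
Ordering by g·m⁻²·a⁻¹: zinc (26.8) > copper (9.25)

zinc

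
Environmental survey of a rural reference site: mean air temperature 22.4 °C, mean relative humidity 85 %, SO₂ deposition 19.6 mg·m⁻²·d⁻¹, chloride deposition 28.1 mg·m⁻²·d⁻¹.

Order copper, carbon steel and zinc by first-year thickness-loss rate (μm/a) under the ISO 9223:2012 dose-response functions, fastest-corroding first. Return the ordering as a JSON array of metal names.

["carbon steel", "zinc", "copper"]

copper: T>10 °C ⇒ hinge -0.080·(22.4−10) = -0.9920
  Pd branch = 0.0053·Pd^0.26·e^(0.059·RH+f) = 0.6418 μm/a
  Sd branch = 0.01025·Sd^0.27·e^(0.036·RH+0.049·T) = 1.612 μm/a
  sum: 0.6418 + 1.612 → r_corr = 2.254 μm/a
carbon steel: f(T) = -0.054·(T−10) [T>10 °C] = -0.6696
  Pd branch = 1.77·Pd^0.52·e^(0.02·RH+f) = 23.3 μm/a
  Sd branch = 0.102·Sd^0.62·e^(0.033·RH+0.04·T) = 32.67 μm/a
  r_corr = 23.3 + 32.67 = 55.97 μm/a
zinc: temperature factor f = -0.071·(12.4) = -0.8804
  SO₂ term: 0.0129·19.6^0.44·exp(0.046·85-0.8804) = 0.9884
  Cl⁻ term: 0.0175·28.1^0.57·exp(0.008·85+0.085·22.4) = 1.552
  sum: 0.9884 + 1.552 → r_corr = 2.541 μm/a
Ordering by μm/a: carbon steel (56) > zinc (2.54) > copper (2.25)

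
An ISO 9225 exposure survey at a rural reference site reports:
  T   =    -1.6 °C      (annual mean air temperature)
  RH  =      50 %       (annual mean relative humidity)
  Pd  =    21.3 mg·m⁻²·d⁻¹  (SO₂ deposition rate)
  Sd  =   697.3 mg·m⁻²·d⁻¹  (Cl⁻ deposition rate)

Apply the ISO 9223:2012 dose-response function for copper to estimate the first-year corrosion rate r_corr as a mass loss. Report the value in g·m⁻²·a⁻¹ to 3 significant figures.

copper: temperature factor f = +0.126·(-11.6) = -1.4616
  Pd branch = 0.0053·Pd^0.26·e^(0.059·RH+f) = 0.05201 μm/a
  Sd branch = 0.01025·Sd^0.27·e^(0.036·RH+0.049·T) = 0.3358 μm/a
  sum: 0.05201 + 0.3358 → r_corr = 0.3878 μm/a
Convert to mass loss: 0.3878 μm/a × 8.96 g/cm³ = 3.475 g·m⁻²·a⁻¹

r_corr = 3.48 g·m⁻²·a⁻¹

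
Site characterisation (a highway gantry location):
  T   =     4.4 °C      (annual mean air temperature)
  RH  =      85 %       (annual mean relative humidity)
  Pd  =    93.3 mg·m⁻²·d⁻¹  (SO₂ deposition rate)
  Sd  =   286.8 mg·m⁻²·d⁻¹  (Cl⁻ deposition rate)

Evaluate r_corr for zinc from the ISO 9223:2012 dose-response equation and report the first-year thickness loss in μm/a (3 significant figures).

zinc: f(T) = +0.038·(T−10) [T≤10 °C] = -0.2128
  sulphur-dioxide contribution → 3.828 μm/a
  chloride contribution → 1.264 μm/a
  ⇒ r_corr(zinc) = 5.092 μm/a

r_corr = 5.09 μm/a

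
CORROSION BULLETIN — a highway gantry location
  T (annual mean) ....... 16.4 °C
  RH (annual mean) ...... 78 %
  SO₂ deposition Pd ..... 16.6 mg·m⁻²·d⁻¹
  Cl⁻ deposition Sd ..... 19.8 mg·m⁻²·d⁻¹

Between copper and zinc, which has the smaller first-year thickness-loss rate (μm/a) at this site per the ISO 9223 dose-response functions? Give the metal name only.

copper: temperature factor f = -0.080·(6.4) = -0.5120
  Pd branch = 0.0053·Pd^0.26·e^(0.059·RH+f) = 0.6573 μm/a
  Sd branch = 0.01025·Sd^0.27·e^(0.036·RH+0.049·T) = 0.8498 μm/a
  r_corr = 0.6573 + 0.8498 = 1.507 μm/a
zinc: temperature factor f = -0.071·(6.4) = -0.4544
  Pd branch = 0.0129·Pd^0.44·e^(0.046·RH+f) = 1.019 μm/a
  Cl⁻ term: 0.0175·19.8^0.57·exp(0.008·78+0.085·16.4) = 0.722
  sum: 1.019 + 0.722 → r_corr = 1.741 μm/a
Ordering by μm/a: zinc (1.74) > copper (1.51)

copper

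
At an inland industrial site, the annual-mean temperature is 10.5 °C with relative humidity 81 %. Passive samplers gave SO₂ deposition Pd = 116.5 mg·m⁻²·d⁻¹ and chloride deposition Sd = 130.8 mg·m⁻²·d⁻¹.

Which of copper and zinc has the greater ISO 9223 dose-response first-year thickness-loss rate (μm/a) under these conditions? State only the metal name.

copper: T>10 °C ⇒ hinge -0.080·(10.5−10) = -0.0400
  SO₂ term: 0.0053·116.5^0.26·exp(0.059·81-0.0400) = 2.088
  Sd branch = 0.01025·Sd^0.27·e^(0.036·RH+0.049·T) = 1.18 μm/a
  sum: 2.088 + 1.18 → r_corr = 3.268 μm/a
zinc: T>10 °C ⇒ hinge -0.071·(10.5−10) = -0.0355
  SO₂ term: 0.0129·116.5^0.44·exp(0.046·81-0.0355) = 4.193
  Sd branch = 0.0175·Sd^0.57·e^(0.008·RH+0.085·T) = 1.314 μm/a
  r_corr = 4.193 + 1.314 = 5.507 μm/a
Ordering by μm/a: zinc (5.51) > copper (3.27)

zinc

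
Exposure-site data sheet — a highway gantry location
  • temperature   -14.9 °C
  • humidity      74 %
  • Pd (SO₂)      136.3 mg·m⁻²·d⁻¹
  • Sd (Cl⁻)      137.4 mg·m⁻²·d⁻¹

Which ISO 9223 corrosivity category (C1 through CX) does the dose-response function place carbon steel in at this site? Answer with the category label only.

carbon steel: f(T) = +0.150·(T−10) [T≤10 °C] = -3.7350
  Pd branch = 1.77·Pd^0.52·e^(0.02·RH+f) = 2.391 μm/a
  Cl⁻ term: 0.102·137.4^0.62·exp(0.033·74+0.04·-14.9) = 13.67
  r_corr = 2.391 + 13.67 = 16.06 μm/a
ISO 9223 Table 2 (carbon steel): 1.3 < 16.1 ≤ 25 μm/a ⇒ C2

C2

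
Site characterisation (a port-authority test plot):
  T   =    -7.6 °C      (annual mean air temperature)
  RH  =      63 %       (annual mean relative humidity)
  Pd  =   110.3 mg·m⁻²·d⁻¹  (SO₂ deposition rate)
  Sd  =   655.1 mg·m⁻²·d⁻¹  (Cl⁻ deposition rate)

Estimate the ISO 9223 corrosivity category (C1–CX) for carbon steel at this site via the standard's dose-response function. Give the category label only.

carbon steel: temperature factor f = +0.150·(-17.6) = -2.6400
  Pd branch = 1.77·Pd^0.52·e^(0.02·RH+f) = 5.138 μm/a
  Cl⁻ term: 0.102·655.1^0.62·exp(0.033·63+0.04·-7.6) = 33.54
  sum: 5.138 + 33.54 → r_corr = 38.68 μm/a
ISO 9223 Table 2 (carbon steel): 25 < 38.7 ≤ 50 μm/a ⇒ C3

C3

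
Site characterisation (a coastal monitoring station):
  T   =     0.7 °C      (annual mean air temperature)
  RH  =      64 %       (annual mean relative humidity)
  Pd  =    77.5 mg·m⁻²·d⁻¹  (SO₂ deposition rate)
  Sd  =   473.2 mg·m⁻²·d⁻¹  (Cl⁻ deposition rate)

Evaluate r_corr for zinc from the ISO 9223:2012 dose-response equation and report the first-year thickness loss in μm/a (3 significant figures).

zinc: f(T) = +0.038·(T−10) [T≤10 °C] = -0.3534
  Pd branch = 0.0129·Pd^0.44·e^(0.046·RH+f) = 1.167 μm/a
  Sd branch = 0.0175·Sd^0.57·e^(0.008·RH+0.085·T) = 1.038 μm/a
  sum: 1.167 + 1.038 → r_corr = 2.204 μm/a

r_corr = 2.20 μm/a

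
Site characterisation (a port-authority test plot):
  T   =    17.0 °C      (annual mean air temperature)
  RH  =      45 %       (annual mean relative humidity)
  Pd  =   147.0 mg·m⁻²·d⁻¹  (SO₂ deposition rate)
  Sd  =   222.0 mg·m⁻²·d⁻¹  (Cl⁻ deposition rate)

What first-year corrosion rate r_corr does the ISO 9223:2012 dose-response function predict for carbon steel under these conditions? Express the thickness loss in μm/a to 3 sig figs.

carbon steel: temperature factor f = -0.054·(7.0) = -0.3780
  Pd branch = 1.77·Pd^0.52·e^(0.02·RH+f) = 39.97 μm/a
  Cl⁻ term: 0.102·222.0^0.62·exp(0.033·45+0.04·17.0) = 25.33
  sum: 39.97 + 25.33 → r_corr = 65.29 μm/a

r_corr = 65.3 μm/a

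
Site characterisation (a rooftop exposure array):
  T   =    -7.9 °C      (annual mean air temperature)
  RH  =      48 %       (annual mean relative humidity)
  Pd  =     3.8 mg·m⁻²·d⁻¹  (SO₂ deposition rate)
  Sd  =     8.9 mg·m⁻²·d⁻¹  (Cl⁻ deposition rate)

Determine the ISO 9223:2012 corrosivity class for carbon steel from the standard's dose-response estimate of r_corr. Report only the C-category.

carbon steel: f(T) = +0.150·(T−10) [T≤10 °C] = -2.6850
  sulphur-dioxide contribution → 0.6314 μm/a
  chloride contribution → 1.406 μm/a
  total first-year rate 2.037 μm/a
2.04 μm/a falls in (1.3, 25] for carbon steel → category C2

C2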